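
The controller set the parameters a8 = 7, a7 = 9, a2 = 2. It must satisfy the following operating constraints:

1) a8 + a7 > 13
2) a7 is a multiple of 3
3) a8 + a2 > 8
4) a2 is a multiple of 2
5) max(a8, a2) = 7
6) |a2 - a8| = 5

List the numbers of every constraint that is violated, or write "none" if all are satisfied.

1) a8 + a7 = 7 + 9 = 16; 16 > 13  ✓
2) 9 / 3 = 3, so 3 divides 9  ✓
3) a8 + a2 = 7 + 2 = 9; 9 > 8  ✓
4) 2 / 2 = 1, so 2 divides 2  ✓
5) max(7, 2) = 7  ✓
6) |2 - 7| = 5  ✓

Yes — all constraints hold.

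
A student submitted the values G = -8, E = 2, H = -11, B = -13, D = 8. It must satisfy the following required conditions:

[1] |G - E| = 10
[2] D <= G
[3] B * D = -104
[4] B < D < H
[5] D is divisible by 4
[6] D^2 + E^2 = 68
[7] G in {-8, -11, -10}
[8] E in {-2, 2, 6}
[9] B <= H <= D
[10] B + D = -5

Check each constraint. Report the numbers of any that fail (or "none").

Constraints 2 and 4 are violated.

[1] |-8 - 2| = 10  holds
[2] D = 8, G = -8; 8 > -8 (want ≤)  fails
[3] B * D = -13 * 8 = -104  holds
[4] values -13, 8, -11; D = 8 is not < H = -11  fails
[5] 8 / 4 = 2, so 4 divides 8  holds
[6] D^2 + E^2 = 8^2 + 2^2 = 64 + 4 = 68  holds
[7] G = -8 is in {-8, -11, -10}  holds
[8] E = 2 is in {-2, 2, 6}  holds
[9] values -13 <= -11 <= 8  holds
[10] B + D = -13 + 8 = -5  holds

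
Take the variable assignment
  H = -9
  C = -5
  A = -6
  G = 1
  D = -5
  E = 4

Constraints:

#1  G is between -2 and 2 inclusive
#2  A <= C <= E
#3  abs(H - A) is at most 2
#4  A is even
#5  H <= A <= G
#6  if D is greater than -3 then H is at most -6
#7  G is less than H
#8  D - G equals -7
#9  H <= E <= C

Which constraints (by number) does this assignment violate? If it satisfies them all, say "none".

#1 G = 1 lies in [-2, 2] — OK.
#2 values -6 <= -5 <= 4 — OK.
#3 abs(-9 - (-6)) = 3; 3 > 2, exceeds bound 2 — violated.
#4 A = -6 is even — OK.
#5 values -9 <= -6 <= 1 — OK.
#6 D = -5, not > -3; antecedent false, conditional vacuously true — OK.
#7 G = 1, H = -9; 1 ≥ -9 (want <) — violated.
#8 D - G = -5 - 1 = -6, not -7 — violated.
#9 values -9, 4, -5; E = 4 is not <= C = -5 — violated.

Violated: 3, 7, 8, and 9.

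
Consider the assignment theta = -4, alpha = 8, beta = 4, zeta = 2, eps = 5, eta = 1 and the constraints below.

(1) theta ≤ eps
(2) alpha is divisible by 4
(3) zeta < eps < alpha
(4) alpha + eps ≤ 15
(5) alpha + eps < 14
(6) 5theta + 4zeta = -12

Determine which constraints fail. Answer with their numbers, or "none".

None — every constraint holds.

(1) theta = -4, eps = 5; -4 ≤ 5 — OK.
(2) 8 / 4 = 2, so 4 divides 8 — OK.
(3) values 2 < 5 < 8 — OK.
(4) alpha + eps = 8 + 5 = 13; 13 ≤ 15 — OK.
(5) alpha + eps = 8 + 5 = 13; 13 < 14 — OK.
(6) 5theta + 4zeta = 5(-4) + 4(2) = -12 — OK.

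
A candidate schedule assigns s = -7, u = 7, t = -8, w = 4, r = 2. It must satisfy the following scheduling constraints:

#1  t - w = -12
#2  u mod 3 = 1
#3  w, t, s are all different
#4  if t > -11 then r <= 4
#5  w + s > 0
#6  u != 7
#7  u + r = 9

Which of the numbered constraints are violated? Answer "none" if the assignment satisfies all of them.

The assignment fails constraints 5 and 6.

#1 t - w = -8 - 4 = -12 — holds.
#2 7 mod 3 = 1 — holds.
#3 values 4, -8, -7 are pairwise distinct — holds.
#4 t = -8 > -11, so we need r ≤ 4; r = 2 ≤ 4 — holds.
#5 w + s = 4 + (-7) = -3; -3 ≤ 0, bound 0 not met — fails.
#6 u = 7, but 7 is required to differ — fails.
#7 u + r = 7 + 2 = 9 — holds.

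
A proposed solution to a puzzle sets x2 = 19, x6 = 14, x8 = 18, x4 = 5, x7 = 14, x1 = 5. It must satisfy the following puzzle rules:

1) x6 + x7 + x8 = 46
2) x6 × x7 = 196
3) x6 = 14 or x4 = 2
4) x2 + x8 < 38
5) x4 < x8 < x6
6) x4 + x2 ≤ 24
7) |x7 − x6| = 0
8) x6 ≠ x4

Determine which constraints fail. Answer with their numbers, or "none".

Violated: 5.

1) x6 + x7 + x8 = 14 + 14 + 18 = 46  ✔
2) x6 × x7 = 14 × 14 = 196  ✔
3) x6 = 14 = 14 (first disjunct)  ✔
4) x2 + x8 = 19 + 18 = 37; 37 < 38  ✔
5) values 5, 18, 14; x8 = 18 is not < x6 = 14  ✘
6) x4 + x2 = 5 + 19 = 24; 24 ≤ 24  ✔
7) |14 − 14| = 0  ✔
8) x6 = 14, x4 = 5; distinct  ✔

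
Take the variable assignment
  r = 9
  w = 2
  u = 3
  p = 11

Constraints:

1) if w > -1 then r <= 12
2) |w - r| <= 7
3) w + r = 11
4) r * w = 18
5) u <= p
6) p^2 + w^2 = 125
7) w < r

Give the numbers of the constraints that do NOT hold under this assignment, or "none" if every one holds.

1) w = 2 > -1, so we need r ≤ 12; r = 9 ≤ 12 — holds.
2) |2 - 9| = 7; 7 ≤ 7 — holds.
3) w + r = 2 + 9 = 11 — holds.
4) r * w = 9 * 2 = 18 — holds.
5) u = 3, p = 11; 3 ≤ 11 — holds.
6) p^2 + w^2 = 11^2 + 2^2 = 121 + 4 = 125 — holds.
7) w = 2, r = 9; 2 < 9 — holds.

All constraints are satisfied.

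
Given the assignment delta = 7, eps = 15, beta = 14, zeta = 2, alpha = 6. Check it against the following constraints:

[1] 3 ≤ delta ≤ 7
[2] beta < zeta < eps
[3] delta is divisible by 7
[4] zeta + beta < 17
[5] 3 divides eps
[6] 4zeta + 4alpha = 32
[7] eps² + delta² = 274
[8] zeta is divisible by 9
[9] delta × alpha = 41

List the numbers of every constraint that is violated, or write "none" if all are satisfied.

[1] delta = 7 lies in [3, 7]  ✔
[2] values 14, 2, 15; beta = 14 is not < zeta = 2  ✘
[3] 7 / 7 = 1, so 7 divides 7  ✔
[4] zeta + beta = 2 + 14 = 16; 16 < 17  ✔
[5] 15 / 3 = 5, so 3 divides 15  ✔
[6] 4zeta + 4alpha = 4(2) + 4(6) = 32  ✔
[7] eps² + delta² = 15² + 7² = 225 + 49 = 274  ✔
[8] 2 = 9×0 + 2, so 9 does not divide 2  ✘
[9] delta × alpha = 7 × 6 = 42, not 41  ✘

No — constraints 2, 8, and 9 are not satisfied.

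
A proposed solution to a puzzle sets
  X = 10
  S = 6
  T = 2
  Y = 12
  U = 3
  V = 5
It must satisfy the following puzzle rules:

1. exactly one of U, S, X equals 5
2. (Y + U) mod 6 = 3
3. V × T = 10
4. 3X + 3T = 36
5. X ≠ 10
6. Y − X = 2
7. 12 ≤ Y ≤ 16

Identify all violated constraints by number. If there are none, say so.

1. U=3, S=6, X=10; 0 of them equal 5, not exactly one  ✗
2. Y + U = 15; 15 mod 6 = 3  ✓
3. V × T = 5 × 2 = 10  ✓
4. 3X + 3T = 3(10) + 3(2) = 36  ✓
5. X = 10, but 10 is required to differ  ✗
6. Y − X = 12 − 10 = 2  ✓
7. Y = 12 lies in [12, 16]  ✓

The assignment fails constraints 1 and 5.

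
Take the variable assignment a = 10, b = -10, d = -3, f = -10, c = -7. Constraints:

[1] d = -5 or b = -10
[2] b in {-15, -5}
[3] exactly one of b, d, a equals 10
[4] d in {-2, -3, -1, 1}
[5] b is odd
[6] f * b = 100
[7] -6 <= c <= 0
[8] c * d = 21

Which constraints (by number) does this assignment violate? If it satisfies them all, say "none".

The assignment fails constraints 2, 5, 7.

[1] d = -3 ≠ -5, but b = -10 = -10 (second disjunct)  true
[2] b = -10 is not in {-15, -5}  false
[3] b=-10, d=-3, a=10; 1 of them equals 10  true
[4] d = -3 is in {-2, -3, -1, 1}  true
[5] b = -10 is even  false
[6] f * b = -10 * (-10) = 100  true
[7] c = -7 is outside [-6, 0]  false
[8] c * d = -7 * (-3) = 21  true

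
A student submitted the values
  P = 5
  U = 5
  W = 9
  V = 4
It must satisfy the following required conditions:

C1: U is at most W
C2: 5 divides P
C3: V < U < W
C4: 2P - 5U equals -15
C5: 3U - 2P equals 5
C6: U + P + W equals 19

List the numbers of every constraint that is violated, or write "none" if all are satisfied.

No violations.

C1: U = 5, W = 9; 5 ≤ 9 — holds.
C2: 5 / 5 = 1, so 5 divides 5 — holds.
C3: values 4 < 5 < 9 — holds.
C4: 2P - 5U = 2(5) - 5(5) = -15 — holds.
C5: 3U - 2P = 3(5) - 2(5) = 5 — holds.
C6: U + P + W = 5 + 5 + 9 = 19 — holds.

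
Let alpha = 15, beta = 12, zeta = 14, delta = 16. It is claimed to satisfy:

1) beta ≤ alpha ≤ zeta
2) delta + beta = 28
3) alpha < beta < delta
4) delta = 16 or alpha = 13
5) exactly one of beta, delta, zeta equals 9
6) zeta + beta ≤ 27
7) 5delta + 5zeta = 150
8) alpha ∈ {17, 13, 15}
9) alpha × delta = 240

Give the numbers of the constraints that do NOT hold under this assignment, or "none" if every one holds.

1) values 12, 15, 14; alpha = 15 is not ≤ zeta = 14 — violated.
2) delta + beta = 16 + 12 = 28 — OK.
3) values 15, 12, 16; alpha = 15 is not < beta = 12 — violated.
4) delta = 16 = 16 (first disjunct) — OK.
5) beta=12, delta=16, zeta=14; 0 of them equal 9, not exactly one — violated.
6) zeta + beta = 14 + 12 = 26; 26 ≤ 27 — OK.
7) 5delta + 5zeta = 5(16) + 5(14) = 150 — OK.
8) alpha = 15 is in {17, 13, 15} — OK.
9) alpha × delta = 15 × 16 = 240 — OK.

Violated: 1, 3, 5.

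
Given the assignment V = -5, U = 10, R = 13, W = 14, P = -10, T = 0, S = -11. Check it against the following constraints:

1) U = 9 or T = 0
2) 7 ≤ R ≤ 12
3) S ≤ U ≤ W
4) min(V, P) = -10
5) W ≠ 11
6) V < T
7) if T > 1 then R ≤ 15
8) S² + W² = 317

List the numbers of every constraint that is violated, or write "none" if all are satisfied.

1) U = 10 ≠ 9, but T = 0 = 0 (second disjunct) — satisfied.
2) R = 13 is outside [7, 12] — violated.
3) values -11 ≤ 10 ≤ 14 — satisfied.
4) min(-5, -10) = -10 — satisfied.
5) W = 14, and 14 ≠ 11 — satisfied.
6) V = -5, T = 0; -5 < 0 — satisfied.
7) T = 0, not > 1; antecedent false, conditional vacuously true — satisfied.
8) S² + W² = (-11)² + 14² = 121 + 196 = 317 — satisfied.

Constraint 2 does not hold.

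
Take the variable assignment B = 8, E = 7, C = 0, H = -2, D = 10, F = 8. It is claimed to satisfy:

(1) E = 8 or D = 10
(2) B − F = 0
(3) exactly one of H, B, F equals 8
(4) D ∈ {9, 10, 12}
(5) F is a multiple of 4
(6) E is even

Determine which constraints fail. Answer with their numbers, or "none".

(1) E = 7 ≠ 8, but D = 10 = 10 (second disjunct) — holds.
(2) B − F = 8 − 8 = 0 — holds.
(3) H=-2, B=8, F=8; 2 of them equal 8, not exactly one — fails.
(4) D = 10 is in {9, 10, 12} — holds.
(5) 8 / 4 = 2, so 4 divides 8 — holds.
(6) E = 7 is odd — fails.

Violated: 3 and 6.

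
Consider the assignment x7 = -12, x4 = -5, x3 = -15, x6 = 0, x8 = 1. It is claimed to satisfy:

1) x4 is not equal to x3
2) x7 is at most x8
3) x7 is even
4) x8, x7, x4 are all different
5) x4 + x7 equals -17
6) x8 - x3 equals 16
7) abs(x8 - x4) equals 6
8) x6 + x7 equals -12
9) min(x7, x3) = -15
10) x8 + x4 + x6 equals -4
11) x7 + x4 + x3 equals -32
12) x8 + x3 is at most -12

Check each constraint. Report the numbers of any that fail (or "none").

Yes — all constraints hold.

1) x4 = -5, x3 = -15; distinct  ✔
2) x7 = -12, x8 = 1; -12 ≤ 1  ✔
3) x7 = -12 is even  ✔
4) values 1, -12, -5 are pairwise distinct  ✔
5) x4 + x7 = -5 + (-12) = -17  ✔
6) x8 - x3 = 1 - (-15) = 16  ✔
7) abs(1 - (-5)) = 6  ✔
8) x6 + x7 = 0 + (-12) = -12  ✔
9) min(-12, -15) = -15  ✔
10) x8 + x4 + x6 = 1 + (-5) + 0 = -4  ✔
11) x7 + x4 + x3 = -12 + (-5) + (-15) = -32  ✔
12) x8 + x3 = 1 + (-15) = -14; -14 ≤ -12  ✔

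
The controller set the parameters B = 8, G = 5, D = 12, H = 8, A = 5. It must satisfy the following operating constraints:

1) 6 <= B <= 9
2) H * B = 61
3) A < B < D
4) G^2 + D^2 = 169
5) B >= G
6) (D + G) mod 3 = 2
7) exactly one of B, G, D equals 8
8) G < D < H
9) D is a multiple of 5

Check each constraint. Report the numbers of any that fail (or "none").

1) B = 8 lies in [6, 9] — holds.
2) H * B = 8 * 8 = 64, not 61 — does not hold.
3) values 5 < 8 < 12 — holds.
4) G^2 + D^2 = 5^2 + 12^2 = 25 + 144 = 169 — holds.
5) B = 8, G = 5; 8 ≥ 5 — holds.
6) D + G = 17; 17 mod 3 = 2 — holds.
7) B=8, G=5, D=12; 1 of them equals 8 — holds.
8) values 5, 12, 8; D = 12 is not < H = 8 — does not hold.
9) 12 = 5*2 + 2, so 5 does not divide 12 — does not hold.

No — constraints 2, 8, and 9 are not satisfied.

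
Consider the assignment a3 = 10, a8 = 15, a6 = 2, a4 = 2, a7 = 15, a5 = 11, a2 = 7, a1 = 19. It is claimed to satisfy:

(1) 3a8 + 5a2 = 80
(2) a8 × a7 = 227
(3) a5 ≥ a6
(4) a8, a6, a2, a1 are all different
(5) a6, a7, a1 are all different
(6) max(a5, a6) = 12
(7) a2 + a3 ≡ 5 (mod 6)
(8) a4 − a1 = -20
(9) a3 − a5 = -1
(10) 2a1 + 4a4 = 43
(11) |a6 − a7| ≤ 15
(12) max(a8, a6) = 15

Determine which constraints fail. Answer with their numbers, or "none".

(1) 3a8 + 5a2 = 3(15) + 5(7) = 80  OK
(2) a8 × a7 = 15 × 15 = 225, not 227  FAIL
(3) a5 = 11, a6 = 2; 11 ≥ 2  OK
(4) values 15, 2, 7, 19 are pairwise distinct  OK
(5) values 2, 15, 19 are pairwise distinct  OK
(6) max(11, 2) = 11, not 12  FAIL
(7) a2 + a3 = 17; 17 mod 6 = 5  OK
(8) a4 − a1 = 2 − 19 = -17, not -20  FAIL
(9) a3 − a5 = 10 − 11 = -1  OK
(10) 2a1 + 4a4 = 2(19) + 4(2) = 46, not 43  FAIL
(11) |2 − 15| = 13; 13 ≤ 15  OK
(12) max(15, 2) = 15  OK

No — constraints 2, 6, 8, 10 are not satisfied.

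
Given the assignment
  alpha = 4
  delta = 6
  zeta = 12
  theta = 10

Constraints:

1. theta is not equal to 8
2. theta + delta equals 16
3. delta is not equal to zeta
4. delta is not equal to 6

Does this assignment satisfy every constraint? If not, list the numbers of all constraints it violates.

Violated: 4.

1. theta = 10, and 10 ≠ 8  ✔
2. theta + delta = 10 + 6 = 16  ✔
3. delta = 6, zeta = 12; distinct  ✔
4. delta = 6, but 6 is required to differ  ✘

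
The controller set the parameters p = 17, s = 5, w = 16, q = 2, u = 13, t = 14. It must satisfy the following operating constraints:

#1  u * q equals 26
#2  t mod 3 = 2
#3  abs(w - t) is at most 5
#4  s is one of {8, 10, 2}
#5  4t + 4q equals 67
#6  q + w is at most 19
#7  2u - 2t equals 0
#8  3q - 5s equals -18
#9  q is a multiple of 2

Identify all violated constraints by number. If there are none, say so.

#1 u * q = 13 * 2 = 26 — OK.
#2 14 mod 3 = 2 — OK.
#3 abs(16 - 14) = 2; 2 ≤ 5 — OK.
#4 s = 5 is not in {8, 10, 2} — violated.
#5 4t + 4q = 4(14) + 4(2) = 64, not 67 — violated.
#6 q + w = 2 + 16 = 18; 18 ≤ 19 — OK.
#7 2u - 2t = 2(13) - 2(14) = -2, not 0 — violated.
#8 3q - 5s = 3(2) - 5(5) = -19, not -18 — violated.
#9 2 / 2 = 1, so 2 divides 2 — OK.

Violated: 4, 5, 7, and 8.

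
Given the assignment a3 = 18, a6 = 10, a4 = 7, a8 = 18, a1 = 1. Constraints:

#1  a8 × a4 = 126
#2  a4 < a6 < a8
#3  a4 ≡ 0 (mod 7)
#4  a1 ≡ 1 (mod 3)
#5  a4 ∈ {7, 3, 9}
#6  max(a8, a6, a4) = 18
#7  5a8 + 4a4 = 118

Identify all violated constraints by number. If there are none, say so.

None — every constraint holds.

#1 a8 × a4 = 18 × 7 = 126 — holds.
#2 values 7 < 10 < 18 — holds.
#3 7 mod 7 = 0 — holds.
#4 1 mod 3 = 1 — holds.
#5 a4 = 7 is in {7, 3, 9} — holds.
#6 max(18, 10, 7) = 18 — holds.
#7 5a8 + 4a4 = 5(18) + 4(7) = 118 — holds.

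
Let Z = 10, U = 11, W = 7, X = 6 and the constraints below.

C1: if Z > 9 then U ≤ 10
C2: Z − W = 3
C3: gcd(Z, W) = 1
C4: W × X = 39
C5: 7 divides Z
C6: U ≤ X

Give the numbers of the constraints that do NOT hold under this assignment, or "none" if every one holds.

No — constraints 1, 4, 5, and 6 are not satisfied.

C1: Z = 10 > 9, so we need U ≤ 10; but U = 11 > 10  no
C2: Z − W = 10 − 7 = 3  yes
C3: gcd(10, 7) = 1  yes
C4: W × X = 7 × 6 = 42, not 39  no
C5: 10 = 7×1 + 3, so 7 does not divide 10  no
C6: U = 11, X = 6; 11 > 6 (want ≤)  no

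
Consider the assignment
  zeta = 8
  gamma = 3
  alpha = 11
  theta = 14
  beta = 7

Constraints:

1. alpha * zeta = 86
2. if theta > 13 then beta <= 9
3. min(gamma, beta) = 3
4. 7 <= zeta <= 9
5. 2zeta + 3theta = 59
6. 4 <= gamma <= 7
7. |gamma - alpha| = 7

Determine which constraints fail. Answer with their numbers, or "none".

1. alpha * zeta = 11 * 8 = 88, not 86  no
2. theta = 14 > 13, so we need beta ≤ 9; beta = 7 ≤ 9  yes
3. min(3, 7) = 3  yes
4. zeta = 8 lies in [7, 9]  yes
5. 2zeta + 3theta = 2(8) + 3(14) = 58, not 59  no
6. gamma = 3 is outside [4, 7]  no
7. |3 - 11| = 8, not 7  no

Violated: 1, 5, 6, and 7.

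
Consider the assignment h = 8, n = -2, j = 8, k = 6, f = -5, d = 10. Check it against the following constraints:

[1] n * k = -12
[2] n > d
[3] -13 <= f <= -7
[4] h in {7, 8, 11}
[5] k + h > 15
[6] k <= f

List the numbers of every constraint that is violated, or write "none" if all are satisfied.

[1] n * k = -2 * 6 = -12 — OK.
[2] n = -2, d = 10; -2 ≤ 10 (want >) — violated.
[3] f = -5 is outside [-13, -7] — violated.
[4] h = 8 is in {7, 8, 11} — OK.
[5] k + h = 6 + 8 = 14; 14 ≤ 15, bound 15 not met — violated.
[6] k = 6, f = -5; 6 > -5 (want ≤) — violated.

Constraints 2, 3, 5, 6 do not hold.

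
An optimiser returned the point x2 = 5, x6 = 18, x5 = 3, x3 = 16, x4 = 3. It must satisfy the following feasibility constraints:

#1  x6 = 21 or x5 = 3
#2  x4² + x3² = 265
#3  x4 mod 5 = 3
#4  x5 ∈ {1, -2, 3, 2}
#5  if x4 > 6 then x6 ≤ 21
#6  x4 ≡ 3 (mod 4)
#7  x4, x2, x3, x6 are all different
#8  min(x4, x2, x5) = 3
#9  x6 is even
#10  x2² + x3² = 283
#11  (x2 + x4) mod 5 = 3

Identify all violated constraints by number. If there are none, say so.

The assignment fails constraint 10.

#1 x6 = 18 ≠ 21, but x5 = 3 = 3 (second disjunct)  true
#2 x4² + x3² = 3² + 16² = 9 + 256 = 265  true
#3 3 mod 5 = 3  true
#4 x5 = 3 is in {1, -2, 3, 2}  true
#5 x4 = 3, not > 6; antecedent false, conditional vacuously true  true
#6 3 mod 4 = 3  true
#7 values 3, 5, 16, 18 are pairwise distinct  true
#8 min(3, 5, 3) = 3  true
#9 x6 = 18 is even  true
#10 x2² + x3² = 5² + 16² = 25 + 256 = 281, not 283  false
#11 x2 + x4 = 8; 8 mod 5 = 3  true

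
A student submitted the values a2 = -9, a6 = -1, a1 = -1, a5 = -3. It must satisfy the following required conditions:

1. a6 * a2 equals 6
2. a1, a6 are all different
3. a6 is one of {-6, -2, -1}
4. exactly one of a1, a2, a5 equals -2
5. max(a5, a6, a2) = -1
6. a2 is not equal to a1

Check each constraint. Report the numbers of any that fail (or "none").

Constraints 1, 2, and 4 are violated.

1. a6 * a2 = -1 * (-9) = 9, not 6  FAIL
2. a1 = a6 = -1, not all different  FAIL
3. a6 = -1 is in {-6, -2, -1}  OK
4. a1=-1, a2=-9, a5=-3; 0 of them equal -2, not exactly one  FAIL
5. max(-3, -1, -9) = -1  OK
6. a2 = -9, a1 = -1; distinct  OK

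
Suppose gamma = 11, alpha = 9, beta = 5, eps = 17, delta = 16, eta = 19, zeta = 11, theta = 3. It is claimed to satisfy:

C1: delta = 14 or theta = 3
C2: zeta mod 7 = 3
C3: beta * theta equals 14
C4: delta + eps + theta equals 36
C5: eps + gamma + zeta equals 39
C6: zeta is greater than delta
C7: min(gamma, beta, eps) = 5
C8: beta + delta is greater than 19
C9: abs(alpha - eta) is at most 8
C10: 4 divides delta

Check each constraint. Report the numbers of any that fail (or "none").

C1: delta = 16 ≠ 14, but theta = 3 = 3 (second disjunct) — holds.
C2: 11 mod 7 = 4, not 3 — fails.
C3: beta * theta = 5 * 3 = 15, not 14 — fails.
C4: delta + eps + theta = 16 + 17 + 3 = 36 — holds.
C5: eps + gamma + zeta = 17 + 11 + 11 = 39 — holds.
C6: zeta = 11, delta = 16; 11 ≤ 16 (want >) — fails.
C7: min(11, 5, 17) = 5 — holds.
C8: beta + delta = 5 + 16 = 21; 21 > 19 — holds.
C9: abs(9 - 19) = 10; 10 > 8, exceeds bound 8 — fails.
C10: 16 / 4 = 4, so 4 divides 16 — holds.

Constraints 2, 3, 6, 9 do not hold.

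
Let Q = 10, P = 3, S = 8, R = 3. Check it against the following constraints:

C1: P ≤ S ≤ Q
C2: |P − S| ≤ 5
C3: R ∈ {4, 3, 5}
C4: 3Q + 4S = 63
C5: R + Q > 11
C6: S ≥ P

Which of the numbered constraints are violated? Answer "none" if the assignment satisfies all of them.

C1: values 3 ≤ 8 ≤ 10 — holds.
C2: |3 − 8| = 5; 5 ≤ 5 — holds.
C3: R = 3 is in {4, 3, 5} — holds.
C4: 3Q + 4S = 3(10) + 4(8) = 62, not 63 — does not hold.
C5: R + Q = 3 + 10 = 13; 13 > 11 — holds.
C6: S = 8, P = 3; 8 ≥ 3 — holds.

Constraint 4 is violated.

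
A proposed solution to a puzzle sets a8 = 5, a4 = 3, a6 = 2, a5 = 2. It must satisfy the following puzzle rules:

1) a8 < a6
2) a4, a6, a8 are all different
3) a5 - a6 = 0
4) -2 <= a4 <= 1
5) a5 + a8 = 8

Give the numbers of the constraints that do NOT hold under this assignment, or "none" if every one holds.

No — constraints 1, 4, 5 are not satisfied.

1) a8 = 5, a6 = 2; 5 ≥ 2 (want <) — violated.
2) values 3, 2, 5 are pairwise distinct — satisfied.
3) a5 - a6 = 2 - 2 = 0 — satisfied.
4) a4 = 3 is outside [-2, 1] — violated.
5) a5 + a8 = 2 + 5 = 7, not 8 — violated.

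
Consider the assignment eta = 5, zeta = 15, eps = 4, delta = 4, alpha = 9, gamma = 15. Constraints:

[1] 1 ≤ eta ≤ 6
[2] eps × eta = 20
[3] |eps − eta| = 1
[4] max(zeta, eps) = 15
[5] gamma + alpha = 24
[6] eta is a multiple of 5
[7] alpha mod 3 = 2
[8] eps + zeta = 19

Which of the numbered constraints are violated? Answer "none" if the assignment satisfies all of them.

The assignment fails constraint 7.

[1] eta = 5 lies in [1, 6] — holds.
[2] eps × eta = 4 × 5 = 20 — holds.
[3] |4 − 5| = 1 — holds.
[4] max(15, 4) = 15 — holds.
[5] gamma + alpha = 15 + 9 = 24 — holds.
[6] 5 / 5 = 1, so 5 divides 5 — holds.
[7] 9 mod 3 = 0, not 2 — does not hold.
[8] eps + zeta = 4 + 15 = 19 — holds.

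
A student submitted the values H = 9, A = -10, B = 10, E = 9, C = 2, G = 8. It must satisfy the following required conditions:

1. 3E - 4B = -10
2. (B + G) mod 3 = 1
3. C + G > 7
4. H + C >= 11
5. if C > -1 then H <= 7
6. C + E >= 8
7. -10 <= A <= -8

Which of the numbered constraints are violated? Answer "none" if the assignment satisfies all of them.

Violated: 1, 2, and 5.

1. 3E - 4B = 3(9) - 4(10) = -13, not -10  ✗
2. B + G = 18; 18 mod 3 = 0, not 1  ✗
3. C + G = 2 + 8 = 10; 10 > 7  ✓
4. H + C = 9 + 2 = 11; 11 ≥ 11  ✓
5. C = 2 > -1, so we need H ≤ 7; but H = 9 > 7  ✗
6. C + E = 2 + 9 = 11; 11 ≥ 8  ✓
7. A = -10 lies in [-10, -8]  ✓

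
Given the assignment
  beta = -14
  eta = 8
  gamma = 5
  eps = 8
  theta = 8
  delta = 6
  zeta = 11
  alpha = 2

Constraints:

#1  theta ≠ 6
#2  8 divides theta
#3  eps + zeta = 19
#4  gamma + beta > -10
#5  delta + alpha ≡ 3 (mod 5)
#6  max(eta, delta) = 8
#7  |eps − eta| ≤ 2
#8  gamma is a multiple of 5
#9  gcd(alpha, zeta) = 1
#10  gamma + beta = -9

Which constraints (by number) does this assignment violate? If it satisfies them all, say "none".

#1 theta = 8, and 8 ≠ 6  true
#2 8 / 8 = 1, so 8 divides 8  true
#3 eps + zeta = 8 + 11 = 19  true
#4 gamma + beta = 5 + (-14) = -9; -9 > -10  true
#5 delta + alpha = 8; 8 mod 5 = 3  true
#6 max(8, 6) = 8  true
#7 |8 − 8| = 0; 0 ≤ 2  true
#8 5 / 5 = 1, so 5 divides 5  true
#9 gcd(2, 11) = 1  true
#10 gamma + beta = 5 + (-14) = -9  true

Yes — all constraints hold.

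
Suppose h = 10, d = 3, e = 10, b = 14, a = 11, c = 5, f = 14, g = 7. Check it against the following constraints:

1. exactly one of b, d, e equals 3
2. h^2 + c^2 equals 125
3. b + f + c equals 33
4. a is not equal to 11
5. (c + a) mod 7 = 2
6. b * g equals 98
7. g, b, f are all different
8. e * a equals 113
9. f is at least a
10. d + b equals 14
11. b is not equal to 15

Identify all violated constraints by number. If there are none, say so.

Constraints 4, 7, 8, and 10 are violated.

1. b=14, d=3, e=10; 1 of them equals 3 — holds.
2. h^2 + c^2 = 10^2 + 5^2 = 100 + 25 = 125 — holds.
3. b + f + c = 14 + 14 + 5 = 33 — holds.
4. a = 11, but 11 is required to differ — does not hold.
5. c + a = 16; 16 mod 7 = 2 — holds.
6. b * g = 14 * 7 = 98 — holds.
7. b = f = 14, not all different — does not hold.
8. e * a = 10 * 11 = 110, not 113 — does not hold.
9. f = 14, a = 11; 14 ≥ 11 — holds.
10. d + b = 3 + 14 = 17, not 14 — does not hold.
11. b = 14, and 14 ≠ 15 — holds.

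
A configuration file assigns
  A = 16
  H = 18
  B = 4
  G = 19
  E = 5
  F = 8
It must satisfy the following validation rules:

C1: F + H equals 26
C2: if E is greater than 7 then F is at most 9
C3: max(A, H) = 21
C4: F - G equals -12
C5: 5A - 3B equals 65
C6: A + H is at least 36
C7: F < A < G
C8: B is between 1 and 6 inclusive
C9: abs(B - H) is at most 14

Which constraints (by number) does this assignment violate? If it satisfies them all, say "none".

Constraints 3, 4, 5, 6 do not hold.

C1: F + H = 8 + 18 = 26 — holds.
C2: E = 5, not > 7; antecedent false, conditional vacuously true — holds.
C3: max(16, 18) = 18, not 21 — fails.
C4: F - G = 8 - 19 = -11, not -12 — fails.
C5: 5A - 3B = 5(16) - 3(4) = 68, not 65 — fails.
C6: A + H = 16 + 18 = 34; 34 < 36, bound 36 not met — fails.
C7: values 8 < 16 < 19 — holds.
C8: B = 4 lies in [1, 6] — holds.
C9: abs(4 - 18) = 14; 14 ≤ 14 — holds.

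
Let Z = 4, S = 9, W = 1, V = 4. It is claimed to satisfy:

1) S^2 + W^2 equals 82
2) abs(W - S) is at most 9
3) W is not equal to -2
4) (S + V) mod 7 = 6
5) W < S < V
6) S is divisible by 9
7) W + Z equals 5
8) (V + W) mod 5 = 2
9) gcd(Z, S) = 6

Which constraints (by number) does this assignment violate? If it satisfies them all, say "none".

1) S^2 + W^2 = 9^2 + 1^2 = 81 + 1 = 82  OK
2) abs(1 - 9) = 8; 8 ≤ 9  OK
3) W = 1, and 1 ≠ -2  OK
4) S + V = 13; 13 mod 7 = 6  OK
5) values 1, 9, 4; S = 9 is not < V = 4  FAIL
6) 9 / 9 = 1, so 9 divides 9  OK
7) W + Z = 1 + 4 = 5  OK
8) V + W = 5; 5 mod 5 = 0, not 2  FAIL
9) gcd(4, 9) = 1, not 6  FAIL

No — constraints 5, 8, 9 are not satisfied.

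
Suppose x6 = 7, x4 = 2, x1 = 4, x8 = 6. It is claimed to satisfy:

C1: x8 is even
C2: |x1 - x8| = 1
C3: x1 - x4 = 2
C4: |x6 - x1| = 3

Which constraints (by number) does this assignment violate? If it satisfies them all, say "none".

Violated: 2.

C1: x8 = 6 is even  true
C2: |4 - 6| = 2, not 1  false
C3: x1 - x4 = 4 - 2 = 2  true
C4: |7 - 4| = 3  true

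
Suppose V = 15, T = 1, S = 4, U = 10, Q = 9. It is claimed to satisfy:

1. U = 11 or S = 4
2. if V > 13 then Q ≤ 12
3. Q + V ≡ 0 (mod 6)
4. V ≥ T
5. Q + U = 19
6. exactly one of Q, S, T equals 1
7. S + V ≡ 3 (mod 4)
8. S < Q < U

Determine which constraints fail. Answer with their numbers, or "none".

1. U = 10 ≠ 11, but S = 4 = 4 (second disjunct) — holds.
2. V = 15 > 13, so we need Q ≤ 12; Q = 9 ≤ 12 — holds.
3. Q + V = 24; 24 mod 6 = 0 — holds.
4. V = 15, T = 1; 15 ≥ 1 — holds.
5. Q + U = 9 + 10 = 19 — holds.
6. Q=9, S=4, T=1; 1 of them equals 1 — holds.
7. S + V = 19; 19 mod 4 = 3 — holds.
8. values 4 < 9 < 10 — holds.

The assignment satisfies every constraint.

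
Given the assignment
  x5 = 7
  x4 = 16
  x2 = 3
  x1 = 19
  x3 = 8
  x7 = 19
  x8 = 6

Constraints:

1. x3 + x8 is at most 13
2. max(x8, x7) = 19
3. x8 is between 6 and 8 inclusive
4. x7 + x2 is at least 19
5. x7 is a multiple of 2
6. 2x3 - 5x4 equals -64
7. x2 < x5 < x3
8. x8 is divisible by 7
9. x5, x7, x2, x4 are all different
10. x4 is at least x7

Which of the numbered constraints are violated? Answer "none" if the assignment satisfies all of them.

1. x3 + x8 = 8 + 6 = 14; 14 > 13, bound 13 not met  FAIL
2. max(6, 19) = 19  OK
3. x8 = 6 lies in [6, 8]  OK
4. x7 + x2 = 19 + 3 = 22; 22 ≥ 19  OK
5. 19 = 2*9 + 1, so 2 does not divide 19  FAIL
6. 2x3 - 5x4 = 2(8) - 5(16) = -64  OK
7. values 3 < 7 < 8  OK
8. 6 = 7*0 + 6, so 7 does not divide 6  FAIL
9. values 7, 19, 3, 16 are pairwise distinct  OK
10. x4 = 16, x7 = 19; 16 < 19 (want ≥)  FAIL

Constraints 1, 5, 8, and 10 are violated.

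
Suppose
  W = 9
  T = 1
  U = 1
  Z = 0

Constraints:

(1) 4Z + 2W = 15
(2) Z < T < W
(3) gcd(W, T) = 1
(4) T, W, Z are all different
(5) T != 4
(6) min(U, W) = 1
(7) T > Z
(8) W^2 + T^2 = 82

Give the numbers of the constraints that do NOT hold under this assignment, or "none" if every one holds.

(1) 4Z + 2W = 4(0) + 2(9) = 18, not 15 — fails.
(2) values 0 < 1 < 9 — holds.
(3) gcd(9, 1) = 1 — holds.
(4) values 1, 9, 0 are pairwise distinct — holds.
(5) T = 1, and 1 ≠ 4 — holds.
(6) min(1, 9) = 1 — holds.
(7) T = 1, Z = 0; 1 > 0 — holds.
(8) W^2 + T^2 = 9^2 + 1^2 = 81 + 1 = 82 — holds.

Constraint 1 is violated.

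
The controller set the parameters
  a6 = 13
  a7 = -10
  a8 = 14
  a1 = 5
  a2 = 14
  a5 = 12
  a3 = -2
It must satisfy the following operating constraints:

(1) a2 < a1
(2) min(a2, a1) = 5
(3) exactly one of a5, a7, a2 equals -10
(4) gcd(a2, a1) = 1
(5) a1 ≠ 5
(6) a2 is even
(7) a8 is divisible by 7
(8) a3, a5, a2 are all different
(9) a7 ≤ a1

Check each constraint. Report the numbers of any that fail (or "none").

No — constraints 1 and 5 are not satisfied.

(1) a2 = 14, a1 = 5; 14 ≥ 5 (want <) — violated.
(2) min(14, 5) = 5 — OK.
(3) a5=12, a7=-10, a2=14; 1 of them equals -10 — OK.
(4) gcd(14, 5) = 1 — OK.
(5) a1 = 5, but 5 is required to differ — violated.
(6) a2 = 14 is even — OK.
(7) 14 / 7 = 2, so 7 divides 14 — OK.
(8) values -2, 12, 14 are pairwise distinct — OK.
(9) a7 = -10, a1 = 5; -10 ≤ 5 — OK.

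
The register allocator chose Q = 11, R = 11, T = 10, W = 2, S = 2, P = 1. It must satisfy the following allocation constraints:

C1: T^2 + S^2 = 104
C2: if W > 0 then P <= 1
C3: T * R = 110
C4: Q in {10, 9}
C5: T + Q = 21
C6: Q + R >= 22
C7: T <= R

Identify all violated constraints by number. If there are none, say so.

C1: T^2 + S^2 = 10^2 + 2^2 = 100 + 4 = 104  true
C2: W = 2 > 0, so we need P ≤ 1; P = 1 ≤ 1  true
C3: T * R = 10 * 11 = 110  true
C4: Q = 11 is not in {10, 9}  false
C5: T + Q = 10 + 11 = 21  true
C6: Q + R = 11 + 11 = 22; 22 ≥ 22  true
C7: T = 10, R = 11; 10 ≤ 11  true

Constraint 4 is violated.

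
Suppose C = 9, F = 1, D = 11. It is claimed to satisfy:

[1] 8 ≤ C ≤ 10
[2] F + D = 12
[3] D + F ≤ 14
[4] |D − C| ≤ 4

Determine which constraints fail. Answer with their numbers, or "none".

[1] C = 9 lies in [8, 10]  true
[2] F + D = 1 + 11 = 12  true
[3] D + F = 11 + 1 = 12; 12 ≤ 14  true
[4] |11 − 9| = 2; 2 ≤ 4  true

All constraints are satisfied.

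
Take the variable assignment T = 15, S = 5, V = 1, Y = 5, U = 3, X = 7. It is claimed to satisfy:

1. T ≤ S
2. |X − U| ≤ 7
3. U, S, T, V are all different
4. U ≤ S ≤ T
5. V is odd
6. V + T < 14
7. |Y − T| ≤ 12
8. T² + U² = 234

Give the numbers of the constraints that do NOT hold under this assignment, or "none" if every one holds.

1. T = 15, S = 5; 15 > 5 (want ≤)  FAIL
2. |7 − 3| = 4; 4 ≤ 7  OK
3. values 3, 5, 15, 1 are pairwise distinct  OK
4. values 3 ≤ 5 ≤ 15  OK
5. V = 1 is odd  OK
6. V + T = 1 + 15 = 16; 16 ≥ 14, bound 14 not met  FAIL
7. |5 − 15| = 10; 10 ≤ 12  OK
8. T² + U² = 15² + 3² = 225 + 9 = 234  OK

Constraints 1 and 6 do not hold.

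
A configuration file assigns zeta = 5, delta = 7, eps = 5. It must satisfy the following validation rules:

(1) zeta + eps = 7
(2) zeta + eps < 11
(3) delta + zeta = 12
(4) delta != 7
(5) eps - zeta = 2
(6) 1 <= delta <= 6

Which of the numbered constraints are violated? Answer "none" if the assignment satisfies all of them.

The assignment fails constraints 1, 4, 5, and 6.

(1) zeta + eps = 5 + 5 = 10, not 7  no
(2) zeta + eps = 5 + 5 = 10; 10 < 11  yes
(3) delta + zeta = 7 + 5 = 12  yes
(4) delta = 7, but 7 is required to differ  no
(5) eps - zeta = 5 - 5 = 0, not 2  no
(6) delta = 7 is outside [1, 6]  no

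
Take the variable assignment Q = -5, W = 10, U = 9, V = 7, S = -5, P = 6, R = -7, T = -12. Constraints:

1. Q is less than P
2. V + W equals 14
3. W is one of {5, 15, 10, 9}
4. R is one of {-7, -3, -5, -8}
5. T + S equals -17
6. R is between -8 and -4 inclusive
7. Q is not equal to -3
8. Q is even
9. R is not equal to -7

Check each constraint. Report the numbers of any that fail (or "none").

1. Q = -5, P = 6; -5 < 6 — satisfied.
2. V + W = 7 + 10 = 17, not 14 — violated.
3. W = 10 is in {5, 15, 10, 9} — satisfied.
4. R = -7 is in {-7, -3, -5, -8} — satisfied.
5. T + S = -12 + (-5) = -17 — satisfied.
6. R = -7 lies in [-8, -4] — satisfied.
7. Q = -5, and -5 ≠ -3 — satisfied.
8. Q = -5 is odd — violated.
9. R = -7, but -7 is required to differ — violated.

Constraints 2, 8, and 9 are violated.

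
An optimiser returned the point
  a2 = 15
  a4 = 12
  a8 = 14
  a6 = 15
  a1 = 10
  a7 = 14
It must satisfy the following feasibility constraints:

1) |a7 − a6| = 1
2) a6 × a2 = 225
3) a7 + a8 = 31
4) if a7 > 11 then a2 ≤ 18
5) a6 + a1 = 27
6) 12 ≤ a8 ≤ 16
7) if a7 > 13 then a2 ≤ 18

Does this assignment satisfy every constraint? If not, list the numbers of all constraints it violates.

No — constraints 3, 5 are not satisfied.

1) |14 − 15| = 1 — satisfied.
2) a6 × a2 = 15 × 15 = 225 — satisfied.
3) a7 + a8 = 14 + 14 = 28, not 31 — violated.
4) a7 = 14 > 11, so we need a2 ≤ 18; a2 = 15 ≤ 18 — satisfied.
5) a6 + a1 = 15 + 10 = 25, not 27 — violated.
6) a8 = 14 lies in [12, 16] — satisfied.
7) a7 = 14 > 13, so we need a2 ≤ 18; a2 = 15 ≤ 18 — satisfied.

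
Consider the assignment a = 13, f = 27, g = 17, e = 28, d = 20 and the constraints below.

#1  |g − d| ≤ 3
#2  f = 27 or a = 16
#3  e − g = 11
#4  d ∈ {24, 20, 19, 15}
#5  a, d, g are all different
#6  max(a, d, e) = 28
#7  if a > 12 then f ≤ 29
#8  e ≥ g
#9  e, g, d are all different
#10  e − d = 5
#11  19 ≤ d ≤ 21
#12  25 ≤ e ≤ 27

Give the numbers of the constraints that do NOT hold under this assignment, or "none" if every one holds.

Constraints 10 and 12 are violated.

#1 |17 − 20| = 3; 3 ≤ 3 — satisfied.
#2 f = 27 = 27 (first disjunct) — satisfied.
#3 e − g = 28 − 17 = 11 — satisfied.
#4 d = 20 is in {24, 20, 19, 15} — satisfied.
#5 values 13, 20, 17 are pairwise distinct — satisfied.
#6 max(13, 20, 28) = 28 — satisfied.
#7 a = 13 > 12, so we need f ≤ 29; f = 27 ≤ 29 — satisfied.
#8 e = 28, g = 17; 28 ≥ 17 — satisfied.
#9 values 28, 17, 20 are pairwise distinct — satisfied.
#10 e − d = 28 − 20 = 8, not 5 — violated.
#11 d = 20 lies in [19, 21] — satisfied.
#12 e = 28 is outside [25, 27] — violated.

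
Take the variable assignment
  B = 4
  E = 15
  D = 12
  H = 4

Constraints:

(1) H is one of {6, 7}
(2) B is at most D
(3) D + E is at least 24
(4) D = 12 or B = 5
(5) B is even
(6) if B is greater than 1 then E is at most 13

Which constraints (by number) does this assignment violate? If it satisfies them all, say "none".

Constraints 1 and 6 do not hold.

(1) H = 4 is not in {6, 7}  false
(2) B = 4, D = 12; 4 ≤ 12  true
(3) D + E = 12 + 15 = 27; 27 ≥ 24  true
(4) D = 12 = 12 (first disjunct)  true
(5) B = 4 is even  true
(6) B = 4 > 1, so we need E ≤ 13; but E = 15 > 13  false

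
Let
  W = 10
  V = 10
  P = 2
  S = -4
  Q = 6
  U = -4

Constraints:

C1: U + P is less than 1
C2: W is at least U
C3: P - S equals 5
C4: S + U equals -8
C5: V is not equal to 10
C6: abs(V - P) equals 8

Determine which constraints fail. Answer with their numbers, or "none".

The assignment fails constraints 3, 5.

C1: U + P = -4 + 2 = -2; -2 < 1  OK
C2: W = 10, U = -4; 10 ≥ -4  OK
C3: P - S = 2 - (-4) = 6, not 5  FAIL
C4: S + U = -4 + (-4) = -8  OK
C5: V = 10, but 10 is required to differ  FAIL
C6: abs(10 - 2) = 8  OK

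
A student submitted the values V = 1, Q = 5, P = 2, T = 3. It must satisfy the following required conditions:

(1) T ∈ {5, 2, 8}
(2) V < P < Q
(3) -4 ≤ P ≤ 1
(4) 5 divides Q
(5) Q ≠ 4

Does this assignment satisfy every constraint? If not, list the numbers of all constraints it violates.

The assignment fails constraints 1 and 3.

(1) T = 3 is not in {5, 2, 8} — fails.
(2) values 1 < 2 < 5 — holds.
(3) P = 2 is outside [-4, 1] — fails.
(4) 5 / 5 = 1, so 5 divides 5 — holds.
(5) Q = 5, and 5 ≠ 4 — holds.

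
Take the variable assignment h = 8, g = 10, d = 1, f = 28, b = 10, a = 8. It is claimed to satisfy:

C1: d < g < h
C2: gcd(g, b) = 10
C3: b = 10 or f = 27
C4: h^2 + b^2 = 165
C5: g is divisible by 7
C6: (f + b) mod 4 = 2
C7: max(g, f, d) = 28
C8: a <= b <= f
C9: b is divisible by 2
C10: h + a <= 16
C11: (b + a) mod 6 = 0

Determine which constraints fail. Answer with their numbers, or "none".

The assignment fails constraints 1, 4, and 5.

C1: values 1, 10, 8; g = 10 is not < h = 8 — violated.
C2: gcd(10, 10) = 10 — OK.
C3: b = 10 = 10 (first disjunct) — OK.
C4: h^2 + b^2 = 8^2 + 10^2 = 64 + 100 = 164, not 165 — violated.
C5: 10 = 7*1 + 3, so 7 does not divide 10 — violated.
C6: f + b = 38; 38 mod 4 = 2 — OK.
C7: max(10, 28, 1) = 28 — OK.
C8: values 8 <= 10 <= 28 — OK.
C9: 10 / 2 = 5, so 2 divides 10 — OK.
C10: h + a = 8 + 8 = 16; 16 ≤ 16 — OK.
C11: b + a = 18; 18 mod 6 = 0 — OK.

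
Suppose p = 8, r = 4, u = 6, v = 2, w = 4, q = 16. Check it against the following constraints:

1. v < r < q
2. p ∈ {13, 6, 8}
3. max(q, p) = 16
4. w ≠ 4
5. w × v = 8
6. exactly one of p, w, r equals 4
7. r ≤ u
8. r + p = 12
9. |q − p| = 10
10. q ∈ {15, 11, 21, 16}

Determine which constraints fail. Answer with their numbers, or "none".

Constraints 4, 6, and 9 are violated.

1. values 2 < 4 < 16  yes
2. p = 8 is in {13, 6, 8}  yes
3. max(16, 8) = 16  yes
4. w = 4, but 4 is required to differ  no
5. w × v = 4 × 2 = 8  yes
6. p=8, w=4, r=4; 2 of them equal 4, not exactly one  no
7. r = 4, u = 6; 4 ≤ 6  yes
8. r + p = 4 + 8 = 12  yes
9. |16 − 8| = 8, not 10  no
10. q = 16 is in {15, 11, 21, 16}  yes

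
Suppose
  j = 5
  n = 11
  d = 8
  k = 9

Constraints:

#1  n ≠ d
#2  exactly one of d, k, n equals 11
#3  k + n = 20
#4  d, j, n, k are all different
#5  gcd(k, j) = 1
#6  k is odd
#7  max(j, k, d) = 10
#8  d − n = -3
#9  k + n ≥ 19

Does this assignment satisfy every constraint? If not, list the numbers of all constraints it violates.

#1 n = 11, d = 8; distinct — OK.
#2 d=8, k=9, n=11; 1 of them equals 11 — OK.
#3 k + n = 9 + 11 = 20 — OK.
#4 values 8, 5, 11, 9 are pairwise distinct — OK.
#5 gcd(9, 5) = 1 — OK.
#6 k = 9 is odd — OK.
#7 max(5, 9, 8) = 9, not 10 — violated.
#8 d − n = 8 − 11 = -3 — OK.
#9 k + n = 9 + 11 = 20; 20 ≥ 19 — OK.

Violated: 7.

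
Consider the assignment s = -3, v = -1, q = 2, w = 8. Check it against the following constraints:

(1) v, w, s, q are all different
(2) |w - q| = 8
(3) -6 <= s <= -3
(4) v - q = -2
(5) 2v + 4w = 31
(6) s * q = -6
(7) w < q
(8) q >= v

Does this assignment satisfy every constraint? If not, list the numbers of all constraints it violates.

(1) values -1, 8, -3, 2 are pairwise distinct  ✓
(2) |8 - 2| = 6, not 8  ✗
(3) s = -3 lies in [-6, -3]  ✓
(4) v - q = -1 - 2 = -3, not -2  ✗
(5) 2v + 4w = 2(-1) + 4(8) = 30, not 31  ✗
(6) s * q = -3 * 2 = -6  ✓
(7) w = 8, q = 2; 8 ≥ 2 (want <)  ✗
(8) q = 2, v = -1; 2 ≥ -1  ✓

The assignment fails constraints 2, 4, 5, and 7.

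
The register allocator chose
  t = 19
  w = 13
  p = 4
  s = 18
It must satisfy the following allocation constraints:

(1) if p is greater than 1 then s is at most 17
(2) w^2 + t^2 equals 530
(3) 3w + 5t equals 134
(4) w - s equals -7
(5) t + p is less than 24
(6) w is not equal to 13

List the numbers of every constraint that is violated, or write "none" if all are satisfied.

(1) p = 4 > 1, so we need s ≤ 17; but s = 18 > 17  fails
(2) w^2 + t^2 = 13^2 + 19^2 = 169 + 361 = 530  holds
(3) 3w + 5t = 3(13) + 5(19) = 134  holds
(4) w - s = 13 - 18 = -5, not -7  fails
(5) t + p = 19 + 4 = 23; 23 < 24  holds
(6) w = 13, but 13 is required to differ  fails

Constraints 1, 4, and 6 are violated.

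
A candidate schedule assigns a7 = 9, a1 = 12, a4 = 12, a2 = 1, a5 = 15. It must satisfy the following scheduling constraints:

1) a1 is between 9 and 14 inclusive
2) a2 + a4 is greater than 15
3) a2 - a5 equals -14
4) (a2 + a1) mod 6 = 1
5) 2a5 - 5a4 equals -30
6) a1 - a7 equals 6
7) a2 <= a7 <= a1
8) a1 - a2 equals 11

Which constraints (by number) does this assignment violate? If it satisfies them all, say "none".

Constraints 2 and 6 are violated.

1) a1 = 12 lies in [9, 14]  ✓
2) a2 + a4 = 1 + 12 = 13; 13 ≤ 15, bound 15 not met  ✗
3) a2 - a5 = 1 - 15 = -14  ✓
4) a2 + a1 = 13; 13 mod 6 = 1  ✓
5) 2a5 - 5a4 = 2(15) - 5(12) = -30  ✓
6) a1 - a7 = 12 - 9 = 3, not 6  ✗
7) values 1 <= 9 <= 12  ✓
8) a1 - a2 = 12 - 1 = 11  ✓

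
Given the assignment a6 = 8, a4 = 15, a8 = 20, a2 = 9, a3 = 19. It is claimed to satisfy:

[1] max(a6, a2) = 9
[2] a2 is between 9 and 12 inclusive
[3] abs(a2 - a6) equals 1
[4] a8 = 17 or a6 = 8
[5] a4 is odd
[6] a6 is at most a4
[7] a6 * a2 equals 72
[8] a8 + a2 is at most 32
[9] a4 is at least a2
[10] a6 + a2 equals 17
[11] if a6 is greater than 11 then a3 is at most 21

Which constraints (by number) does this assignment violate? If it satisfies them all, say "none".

No violations.

[1] max(8, 9) = 9 — satisfied.
[2] a2 = 9 lies in [9, 12] — satisfied.
[3] abs(9 - 8) = 1 — satisfied.
[4] a8 = 20 ≠ 17, but a6 = 8 = 8 (second disjunct) — satisfied.
[5] a4 = 15 is odd — satisfied.
[6] a6 = 8, a4 = 15; 8 ≤ 15 — satisfied.
[7] a6 * a2 = 8 * 9 = 72 — satisfied.
[8] a8 + a2 = 20 + 9 = 29; 29 ≤ 32 — satisfied.
[9] a4 = 15, a2 = 9; 15 ≥ 9 — satisfied.
[10] a6 + a2 = 8 + 9 = 17 — satisfied.
[11] a6 = 8, not > 11; antecedent false, conditional vacuously true — satisfied.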